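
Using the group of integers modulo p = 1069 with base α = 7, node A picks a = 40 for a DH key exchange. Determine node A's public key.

25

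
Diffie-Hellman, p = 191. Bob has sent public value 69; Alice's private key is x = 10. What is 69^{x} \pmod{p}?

32

Shared key K = 69^10 mod 191.
69^1 ≡ 69 (mod 191)
69^2 = (69^1)^2 ≡ 69^2 = 4761 ≡ 177 (mod 191)
69^4 = (69^2)^2 ≡ 177^2 = 31329 ≡ 5 (mod 191)
69^8 = (69^4)^2 ≡ 5^2 = 25 ≡ 25 (mod 191)
69^10 = 69^8 · 69^2 ≡ 25 · 177 ≡ 32 (mod 191).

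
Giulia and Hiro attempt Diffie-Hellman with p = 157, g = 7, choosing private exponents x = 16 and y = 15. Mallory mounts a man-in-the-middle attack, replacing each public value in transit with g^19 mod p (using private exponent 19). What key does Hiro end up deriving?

Hiro receives Mallory's public value M = 7^19 mod 157 instead of the honest one.
7^1 ≡ 7 (mod 157)
7^2 = (7^1)^2 ≡ 7^2 = 49 ≡ 49 (mod 157)
7^4 = (7^2)^2 ≡ 49^2 = 2401 ≡ 46 (mod 157)
7^8 = (7^4)^2 ≡ 46^2 = 2116 ≡ 75 (mod 157)
7^16 = (7^8)^2 ≡ 75^2 = 5625 ≡ 130 (mod 157)
7^19 = 7^16 · 7^2 · 7^1 ≡ 130 · 49 · 7 ≡ 2 (mod 157).
So M = 2. Hiro computes K = M^15 mod 157.
2^1 ≡ 2 (mod 157)
2^2 = (2^1)^2 ≡ 2^2 = 4 ≡ 4 (mod 157)
2^4 = (2^2)^2 ≡ 4^2 = 16 ≡ 16 (mod 157)
2^8 = (2^4)^2 ≡ 16^2 = 256 ≡ 99 (mod 157)
2^15 = 2^8 · 2^4 · 2^2 · 2^1 ≡ 99 · 16 · 4 · 2 ≡ 112 (mod 157).

112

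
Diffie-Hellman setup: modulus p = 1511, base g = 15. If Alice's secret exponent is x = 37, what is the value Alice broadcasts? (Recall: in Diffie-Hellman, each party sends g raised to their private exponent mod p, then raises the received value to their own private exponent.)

Public value = 15^37 mod 1511.
15^1 ≡ 15 (mod 1511)
15^2 = (15^1)^2 ≡ 15^2 = 225 ≡ 225 (mod 1511)
15^4 = (15^2)^2 ≡ 225^2 = 50625 ≡ 762 (mod 1511)
15^8 = (15^4)^2 ≡ 762^2 = 580644 ≡ 420 (mod 1511)
15^16 = (15^8)^2 ≡ 420^2 = 176400 ≡ 1124 (mod 1511)
15^32 = (15^16)^2 ≡ 1124^2 = 1263376 ≡ 180 (mod 1511)
15^37 = 15^32 · 15^4 · 15^1 ≡ 180 · 762 · 15 ≡ 929 (mod 1511).

929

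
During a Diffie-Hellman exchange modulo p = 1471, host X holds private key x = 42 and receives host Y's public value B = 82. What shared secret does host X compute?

Shared key K = 82^42 mod 1471.
82^1 ≡ 82 (mod 1471)
82^2 = (82^1)^2 ≡ 82^2 = 6724 ≡ 840 (mod 1471)
82^4 = (82^2)^2 ≡ 840^2 = 705600 ≡ 991 (mod 1471)
82^8 = (82^4)^2 ≡ 991^2 = 982081 ≡ 924 (mod 1471)
82^16 = (82^8)^2 ≡ 924^2 = 853776 ≡ 596 (mod 1471)
82^32 = (82^16)^2 ≡ 596^2 = 355216 ≡ 705 (mod 1471)
82^42 = 82^32 · 82^8 · 82^2 ≡ 705 · 924 · 840 ≡ 1394 (mod 1471).

1394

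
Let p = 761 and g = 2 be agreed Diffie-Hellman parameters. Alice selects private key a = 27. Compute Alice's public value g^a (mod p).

158

Public value = 2^27 (mod 761).
2^1 ≡ 2 (mod 761)
2^2 = (2^1)^2 ≡ 2^2 = 4 ≡ 4 (mod 761)
2^4 = (2^2)^2 ≡ 4^2 = 16 ≡ 16 (mod 761)
2^8 = (2^4)^2 ≡ 16^2 = 256 ≡ 256 (mod 761)
2^16 = (2^8)^2 ≡ 256^2 = 65536 ≡ 90 (mod 761)
2^27 = 2^16 · 2^8 · 2^2 · 2^1 ≡ 90 · 256 · 4 · 2 ≡ 158 (mod 761).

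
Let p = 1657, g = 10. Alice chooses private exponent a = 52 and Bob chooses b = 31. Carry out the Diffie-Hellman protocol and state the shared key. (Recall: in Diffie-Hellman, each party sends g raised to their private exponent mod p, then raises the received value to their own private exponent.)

1592

Alice sends A = g^a mod p = 10^52 mod 1657.
10^1 ≡ 10 (mod 1657)
10^2 = (10^1)^2 ≡ 10^2 = 100 ≡ 100 (mod 1657)
10^4 = (10^2)^2 ≡ 100^2 = 10000 ≡ 58 (mod 1657)
10^8 = (10^4)^2 ≡ 58^2 = 3364 ≡ 50 (mod 1657)
10^16 = (10^8)^2 ≡ 50^2 = 2500 ≡ 843 (mod 1657)
10^32 = (10^16)^2 ≡ 843^2 = 710649 ≡ 1453 (mod 1657)
10^52 = 10^32 · 10^16 · 10^4 ≡ 1453 · 843 · 58 ≡ 764 (mod 1657).
So A = 764. Bob then computes K = A^b mod p = 764^31 mod 1657.
764^1 ≡ 764 (mod 1657)
764^2 = (764^1)^2 ≡ 764^2 = 583696 ≡ 432 (mod 1657)
764^4 = (764^2)^2 ≡ 432^2 = 186624 ≡ 1040 (mod 1657)
764^8 = (764^4)^2 ≡ 1040^2 = 1081600 ≡ 1236 (mod 1657)
764^16 = (764^8)^2 ≡ 1236^2 = 1527696 ≡ 1599 (mod 1657)
764^31 = 764^16 · 764^8 · 764^4 · 764^2 · 764^1 ≡ 1599 · 1236 · 1040 · 432 · 764 ≡ 1592 (mod 1657).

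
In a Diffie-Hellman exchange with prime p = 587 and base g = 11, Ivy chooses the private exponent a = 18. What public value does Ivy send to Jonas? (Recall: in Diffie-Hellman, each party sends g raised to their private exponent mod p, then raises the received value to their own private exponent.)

Public value = 11^18 mod 587.
11^1 ≡ 11 (mod 587)
11^2 = (11^1)^2 ≡ 11^2 = 121 ≡ 121 (mod 587)
11^4 = (11^2)^2 ≡ 121^2 = 14641 ≡ 553 (mod 587)
11^8 = (11^4)^2 ≡ 553^2 = 305809 ≡ 569 (mod 587)
11^16 = (11^8)^2 ≡ 569^2 = 323761 ≡ 324 (mod 587)
11^18 = 11^16 · 11^2 ≡ 324 · 121 ≡ 462 (mod 587).

462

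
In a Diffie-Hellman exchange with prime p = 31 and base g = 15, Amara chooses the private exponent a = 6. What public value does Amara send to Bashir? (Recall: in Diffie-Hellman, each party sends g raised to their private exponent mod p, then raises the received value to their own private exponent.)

16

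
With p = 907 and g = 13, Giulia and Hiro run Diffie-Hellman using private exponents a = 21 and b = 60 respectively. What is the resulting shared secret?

Hiro sends B = g^b mod p = 13^60 mod 907.
13^1 ≡ 13 (mod 907)
13^2 = (13^1)^2 ≡ 13^2 = 169 ≡ 169 (mod 907)
13^4 = (13^2)^2 ≡ 169^2 = 28561 ≡ 444 (mod 907)
13^8 = (13^4)^2 ≡ 444^2 = 197136 ≡ 317 (mod 907)
13^16 = (13^8)^2 ≡ 317^2 = 100489 ≡ 719 (mod 907)
13^32 = (13^16)^2 ≡ 719^2 = 516961 ≡ 878 (mod 907)
13^60 = 13^32 · 13^16 · 13^8 · 13^4 ≡ 878 · 719 · 317 · 444 ≡ 723 (mod 907).
So B = 723. Giulia then computes K = B^a mod p = 723^21 mod 907.
723^1 ≡ 723 (mod 907)
723^2 = (723^1)^2 ≡ 723^2 = 522729 ≡ 297 (mod 907)
723^4 = (723^2)^2 ≡ 297^2 = 88209 ≡ 230 (mod 907)
723^8 = (723^4)^2 ≡ 230^2 = 52900 ≡ 294 (mod 907)
723^16 = (723^8)^2 ≡ 294^2 = 86436 ≡ 271 (mod 907)
723^21 = 723^16 · 723^4 · 723^1 ≡ 271 · 230 · 723 ≡ 295 (mod 907).

295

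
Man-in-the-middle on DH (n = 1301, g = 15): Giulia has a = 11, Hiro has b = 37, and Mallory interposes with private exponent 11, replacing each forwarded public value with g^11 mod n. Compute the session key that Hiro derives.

849

Hiro receives Mallory's public value M = 15^11 mod 1301 instead of the honest one.
15^1 ≡ 15 (mod 1301)
15^2 = (15^1)^2 ≡ 15^2 = 225 ≡ 225 (mod 1301)
15^4 = (15^2)^2 ≡ 225^2 = 50625 ≡ 1187 (mod 1301)
15^8 = (15^4)^2 ≡ 1187^2 = 1408969 ≡ 1287 (mod 1301)
15^11 = 15^8 · 15^2 · 15^1 ≡ 1287 · 225 · 15 ≡ 887 (mod 1301).
So M = 887. Hiro computes K = M^37 mod 1301.
887^1 ≡ 887 (mod 1301)
887^2 = (887^1)^2 ≡ 887^2 = 786769 ≡ 965 (mod 1301)
887^4 = (887^2)^2 ≡ 965^2 = 931225 ≡ 1010 (mod 1301)
887^8 = (887^4)^2 ≡ 1010^2 = 1020100 ≡ 116 (mod 1301)
887^16 = (887^8)^2 ≡ 116^2 = 13456 ≡ 446 (mod 1301)
887^32 = (887^16)^2 ≡ 446^2 = 198916 ≡ 1164 (mod 1301)
887^37 = 887^32 · 887^4 · 887^1 ≡ 1164 · 1010 · 887 ≡ 849 (mod 1301).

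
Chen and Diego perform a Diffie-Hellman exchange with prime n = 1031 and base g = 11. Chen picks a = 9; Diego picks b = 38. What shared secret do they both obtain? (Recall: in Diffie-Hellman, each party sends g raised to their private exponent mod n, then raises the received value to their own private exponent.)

Diego sends B = g^b mod n = 11^38 mod 1031.
11^1 ≡ 11 (mod 1031)
11^2 = (11^1)^2 ≡ 11^2 = 121 ≡ 121 (mod 1031)
11^4 = (11^2)^2 ≡ 121^2 = 14641 ≡ 207 (mod 1031)
11^8 = (11^4)^2 ≡ 207^2 = 42849 ≡ 578 (mod 1031)
11^16 = (11^8)^2 ≡ 578^2 = 334084 ≡ 40 (mod 1031)
11^32 = (11^16)^2 ≡ 40^2 = 1600 ≡ 569 (mod 1031)
11^38 = 11^32 · 11^4 · 11^2 ≡ 569 · 207 · 121 ≡ 230 (mod 1031).
So B = 230. Chen then computes K = B^a mod n = 230^9 mod 1031.
230^1 ≡ 230 (mod 1031)
230^2 = (230^1)^2 ≡ 230^2 = 52900 ≡ 319 (mod 1031)
230^4 = (230^2)^2 ≡ 319^2 = 101761 ≡ 723 (mod 1031)
230^8 = (230^4)^2 ≡ 723^2 = 522729 ≡ 12 (mod 1031)
230^9 = 230^8 · 230^1 ≡ 12 · 230 ≡ 698 (mod 1031).

698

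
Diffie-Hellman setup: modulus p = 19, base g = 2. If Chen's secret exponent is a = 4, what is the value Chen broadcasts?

16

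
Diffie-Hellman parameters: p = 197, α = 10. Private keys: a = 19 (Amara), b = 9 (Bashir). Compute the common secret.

Bashir sends B = α^b mod p = 10^9 mod 197.
10^1 ≡ 10 (mod 197)
10^2 = (10^1)^2 ≡ 10^2 = 100 ≡ 100 (mod 197)
10^4 = (10^2)^2 ≡ 100^2 = 10000 ≡ 150 (mod 197)
10^8 = (10^4)^2 ≡ 150^2 = 22500 ≡ 42 (mod 197)
10^9 = 10^8 · 10^1 ≡ 42 · 10 ≡ 26 (mod 197).
So B = 26. Amara then computes K = B^a mod p = 26^19 mod 197.
26^1 ≡ 26 (mod 197)
26^2 = (26^1)^2 ≡ 26^2 = 676 ≡ 85 (mod 197)
26^4 = (26^2)^2 ≡ 85^2 = 7225 ≡ 133 (mod 197)
26^8 = (26^4)^2 ≡ 133^2 = 17689 ≡ 156 (mod 197)
26^16 = (26^8)^2 ≡ 156^2 = 24336 ≡ 105 (mod 197)
26^19 = 26^16 · 26^2 · 26^1 ≡ 105 · 85 · 26 ≡ 181 (mod 197).

181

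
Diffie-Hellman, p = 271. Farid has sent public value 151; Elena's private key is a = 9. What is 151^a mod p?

57

Shared key K = 151^9 mod 271.
151^1 ≡ 151 (mod 271)
151^2 = (151^1)^2 ≡ 151^2 = 22801 ≡ 37 (mod 271)
151^4 = (151^2)^2 ≡ 37^2 = 1369 ≡ 14 (mod 271)
151^8 = (151^4)^2 ≡ 14^2 = 196 ≡ 196 (mod 271)
151^9 = 151^8 · 151^1 ≡ 196 · 151 ≡ 57 (mod 271).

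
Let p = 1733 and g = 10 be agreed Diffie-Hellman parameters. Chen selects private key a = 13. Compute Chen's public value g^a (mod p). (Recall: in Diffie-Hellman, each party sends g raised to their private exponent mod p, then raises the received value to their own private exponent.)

150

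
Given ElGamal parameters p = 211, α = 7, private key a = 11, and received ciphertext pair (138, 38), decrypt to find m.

Shared mask s = c₁^a mod p = 138^11 mod 211.
138^1 ≡ 138 (mod 211)
138^2 = (138^1)^2 ≡ 138^2 = 19044 ≡ 54 (mod 211)
138^4 = (138^2)^2 ≡ 54^2 = 2916 ≡ 173 (mod 211)
138^8 = (138^4)^2 ≡ 173^2 = 29929 ≡ 178 (mod 211)
138^11 = 138^8 · 138^2 · 138^1 ≡ 178 · 54 · 138 ≡ 110 (mod 211).
So s = 110; s⁻¹ ≡ 94 (mod 211).
m = c₂ · s⁻¹ mod 211 = 38 · 94 mod 211 = 196.

196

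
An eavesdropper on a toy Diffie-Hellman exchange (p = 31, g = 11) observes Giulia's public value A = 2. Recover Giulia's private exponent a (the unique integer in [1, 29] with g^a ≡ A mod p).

Try successive powers of 11 modulo 31:
11^1 ≡ 11
11^2 ≡ 28
11^3 ≡ 29
11^4 ≡ 9
11^5 ≡ 6
11^6 ≡ 4
11^7 ≡ 13
11^8 ≡ 19
11^9 ≡ 23
11^10 ≡ 5
11^11 ≡ 24
11^12 ≡ 16
11^13 ≡ 21
11^14 ≡ 14
11^15 ≡ 30
11^16 ≡ 20
11^17 ≡ 3
11^18 ≡ 2
Found: a = 18.

18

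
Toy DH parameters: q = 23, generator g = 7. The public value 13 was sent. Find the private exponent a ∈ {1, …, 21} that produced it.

10

Try successive powers of 7 modulo 23:
7^1 ≡ 7
7^2 ≡ 3
7^3 ≡ 21
7^4 ≡ 9
7^5 ≡ 17
7^6 ≡ 4
7^7 ≡ 5
7^8 ≡ 12
7^9 ≡ 15
7^10 ≡ 13
Found: a = 10.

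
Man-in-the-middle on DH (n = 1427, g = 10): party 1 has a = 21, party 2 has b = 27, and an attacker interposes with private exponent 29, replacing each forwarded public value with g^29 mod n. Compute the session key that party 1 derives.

513

Party 1 receives an attacker's public value M = 10^29 mod 1427 instead of the honest one.
10^1 ≡ 10 (mod 1427)
10^2 = (10^1)^2 ≡ 10^2 = 100 ≡ 100 (mod 1427)
10^4 = (10^2)^2 ≡ 100^2 = 10000 ≡ 11 (mod 1427)
10^8 = (10^4)^2 ≡ 11^2 = 121 ≡ 121 (mod 1427)
10^16 = (10^8)^2 ≡ 121^2 = 14641 ≡ 371 (mod 1427)
10^29 = 10^16 · 10^8 · 10^4 · 10^1 ≡ 371 · 121 · 11 · 10 ≡ 590 (mod 1427).
So M = 590. Party 1 computes K = M^21 mod 1427.
590^1 ≡ 590 (mod 1427)
590^2 = (590^1)^2 ≡ 590^2 = 348100 ≡ 1339 (mod 1427)
590^4 = (590^2)^2 ≡ 1339^2 = 1792921 ≡ 609 (mod 1427)
590^8 = (590^4)^2 ≡ 609^2 = 370881 ≡ 1288 (mod 1427)
590^16 = (590^8)^2 ≡ 1288^2 = 1658944 ≡ 770 (mod 1427)
590^21 = 590^16 · 590^4 · 590^1 ≡ 770 · 609 · 590 ≡ 513 (mod 1427).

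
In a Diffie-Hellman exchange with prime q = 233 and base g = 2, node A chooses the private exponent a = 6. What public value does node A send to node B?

Public value = 2^6 mod 233.
2^1 ≡ 2 (mod 233)
2^2 = (2^1)^2 ≡ 2^2 = 4 ≡ 4 (mod 233)
2^4 = (2^2)^2 ≡ 4^2 = 16 ≡ 16 (mod 233)
2^6 = 2^4 · 2^2 ≡ 16 · 4 ≡ 64 (mod 233).

64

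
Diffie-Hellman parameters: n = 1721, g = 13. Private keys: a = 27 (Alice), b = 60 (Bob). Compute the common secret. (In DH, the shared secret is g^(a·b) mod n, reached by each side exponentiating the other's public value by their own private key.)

Alice sends A = g^a mod n = 13^27 mod 1721.
13^1 ≡ 13 (mod 1721)
13^2 = (13^1)^2 ≡ 13^2 = 169 ≡ 169 (mod 1721)
13^4 = (13^2)^2 ≡ 169^2 = 28561 ≡ 1025 (mod 1721)
13^8 = (13^4)^2 ≡ 1025^2 = 1050625 ≡ 815 (mod 1721)
13^16 = (13^8)^2 ≡ 815^2 = 664225 ≡ 1640 (mod 1721)
13^27 = 13^16 · 13^8 · 13^2 · 13^1 ≡ 1640 · 815 · 169 · 13 ≡ 599 (mod 1721).
So A = 599. Bob then computes K = A^b mod n = 599^60 mod 1721.
599^1 ≡ 599 (mod 1721)
599^2 = (599^1)^2 ≡ 599^2 = 358801 ≡ 833 (mod 1721)
599^4 = (599^2)^2 ≡ 833^2 = 693889 ≡ 326 (mod 1721)
599^8 = (599^4)^2 ≡ 326^2 = 106276 ≡ 1295 (mod 1721)
599^16 = (599^8)^2 ≡ 1295^2 = 1677025 ≡ 771 (mod 1721)
599^32 = (599^16)^2 ≡ 771^2 = 594441 ≡ 696 (mod 1721)
599^60 = 599^32 · 599^16 · 599^8 · 599^4 ≡ 696 · 771 · 1295 · 326 ≡ 863 (mod 1721).

863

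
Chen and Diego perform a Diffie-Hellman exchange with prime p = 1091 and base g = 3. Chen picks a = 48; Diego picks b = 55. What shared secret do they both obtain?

102

Chen sends A = g^a mod p = 3^48 mod 1091.
3^1 ≡ 3 (mod 1091)
3^2 = (3^1)^2 ≡ 3^2 = 9 ≡ 9 (mod 1091)
3^4 = (3^2)^2 ≡ 9^2 = 81 ≡ 81 (mod 1091)
3^8 = (3^4)^2 ≡ 81^2 = 6561 ≡ 15 (mod 1091)
3^16 = (3^8)^2 ≡ 15^2 = 225 ≡ 225 (mod 1091)
3^32 = (3^16)^2 ≡ 225^2 = 50625 ≡ 439 (mod 1091)
3^48 = 3^32 · 3^16 ≡ 439 · 225 ≡ 585 (mod 1091).
So A = 585. Diego then computes K = A^b mod p = 585^55 mod 1091.
585^1 ≡ 585 (mod 1091)
585^2 = (585^1)^2 ≡ 585^2 = 342225 ≡ 742 (mod 1091)
585^4 = (585^2)^2 ≡ 742^2 = 550564 ≡ 700 (mod 1091)
585^8 = (585^4)^2 ≡ 700^2 = 490000 ≡ 141 (mod 1091)
585^16 = (585^8)^2 ≡ 141^2 = 19881 ≡ 243 (mod 1091)
585^32 = (585^16)^2 ≡ 243^2 = 59049 ≡ 135 (mod 1091)
585^55 = 585^32 · 585^16 · 585^4 · 585^2 · 585^1 ≡ 135 · 243 · 700 · 742 · 585 ≡ 102 (mod 1091).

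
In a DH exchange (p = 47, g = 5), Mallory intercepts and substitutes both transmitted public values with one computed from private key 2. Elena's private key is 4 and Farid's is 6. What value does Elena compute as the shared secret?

Elena receives Mallory's public value M = 5^2 mod 47 instead of the honest one.
5^1 ≡ 5 (mod 47)
5^2 = (5^1)^2 ≡ 5^2 = 25 ≡ 25 (mod 47)
So M = 25. Elena computes K = M^4 mod 47.
25^1 ≡ 25 (mod 47)
25^2 = (25^1)^2 ≡ 25^2 = 625 ≡ 14 (mod 47)
25^4 = (25^2)^2 ≡ 14^2 = 196 ≡ 8 (mod 47)

8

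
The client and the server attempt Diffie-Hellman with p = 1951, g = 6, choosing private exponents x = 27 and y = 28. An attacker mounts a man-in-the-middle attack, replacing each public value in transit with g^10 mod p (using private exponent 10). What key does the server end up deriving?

The server receives an attacker's public value M = 6^10 mod 1951 instead of the honest one.
6^1 ≡ 6 (mod 1951)
6^2 = (6^1)^2 ≡ 6^2 = 36 ≡ 36 (mod 1951)
6^4 = (6^2)^2 ≡ 36^2 = 1296 ≡ 1296 (mod 1951)
6^8 = (6^4)^2 ≡ 1296^2 = 1679616 ≡ 1756 (mod 1951)
6^10 = 6^8 · 6^2 ≡ 1756 · 36 ≡ 784 (mod 1951).
So M = 784. The server computes K = M^28 mod 1951.
784^1 ≡ 784 (mod 1951)
784^2 = (784^1)^2 ≡ 784^2 = 614656 ≡ 91 (mod 1951)
784^4 = (784^2)^2 ≡ 91^2 = 8281 ≡ 477 (mod 1951)
784^8 = (784^4)^2 ≡ 477^2 = 227529 ≡ 1213 (mod 1951)
784^16 = (784^8)^2 ≡ 1213^2 = 1471369 ≡ 315 (mod 1951)
784^28 = 784^16 · 784^8 · 784^4 ≡ 315 · 1213 · 477 ≡ 797 (mod 1951).

797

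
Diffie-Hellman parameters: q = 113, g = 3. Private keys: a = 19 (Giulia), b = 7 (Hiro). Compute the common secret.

Hiro sends B = g^b mod q = 3^7 mod 113.
3^1 ≡ 3 (mod 113)
3^2 = (3^1)^2 ≡ 3^2 = 9 ≡ 9 (mod 113)
3^4 = (3^2)^2 ≡ 9^2 = 81 ≡ 81 (mod 113)
3^7 = 3^4 · 3^2 · 3^1 ≡ 81 · 9 · 3 ≡ 40 (mod 113).
So B = 40. Giulia then computes K = B^a mod q = 40^19 mod 113.
40^1 ≡ 40 (mod 113)
40^2 = (40^1)^2 ≡ 40^2 = 1600 ≡ 18 (mod 113)
40^4 = (40^2)^2 ≡ 18^2 = 324 ≡ 98 (mod 113)
40^8 = (40^4)^2 ≡ 98^2 = 9604 ≡ 112 (mod 113)
40^16 = (40^8)^2 ≡ 112^2 = 12544 ≡ 1 (mod 113)
40^19 = 40^16 · 40^2 · 40^1 ≡ 1 · 18 · 40 ≡ 42 (mod 113).

42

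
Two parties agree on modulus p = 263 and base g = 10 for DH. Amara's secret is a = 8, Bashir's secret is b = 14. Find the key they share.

37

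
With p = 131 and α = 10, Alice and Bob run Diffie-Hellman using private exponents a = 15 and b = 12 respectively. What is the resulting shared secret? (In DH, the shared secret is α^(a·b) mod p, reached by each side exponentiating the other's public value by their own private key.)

107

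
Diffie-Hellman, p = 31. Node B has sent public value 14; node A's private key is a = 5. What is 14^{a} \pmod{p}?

Shared key K = 14^5 mod 31.
14^1 ≡ 14 (mod 31)
14^2 = (14^1)^2 ≡ 14^2 = 196 ≡ 10 (mod 31)
14^4 = (14^2)^2 ≡ 10^2 = 100 ≡ 7 (mod 31)
14^5 = 14^4 · 14^1 ≡ 7 · 14 ≡ 5 (mod 31).

5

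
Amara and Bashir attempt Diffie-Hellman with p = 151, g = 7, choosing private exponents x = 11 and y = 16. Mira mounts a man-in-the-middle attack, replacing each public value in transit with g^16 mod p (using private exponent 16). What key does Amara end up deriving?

Amara receives Mira's public value M = 7^16 mod 151 instead of the honest one.
7^1 ≡ 7 (mod 151)
7^2 = (7^1)^2 ≡ 7^2 = 49 ≡ 49 (mod 151)
7^4 = (7^2)^2 ≡ 49^2 = 2401 ≡ 136 (mod 151)
7^8 = (7^4)^2 ≡ 136^2 = 18496 ≡ 74 (mod 151)
7^16 = (7^8)^2 ≡ 74^2 = 5476 ≡ 40 (mod 151)
So M = 40. Amara computes K = M^11 mod 151.
40^1 ≡ 40 (mod 151)
40^2 = (40^1)^2 ≡ 40^2 = 1600 ≡ 90 (mod 151)
40^4 = (40^2)^2 ≡ 90^2 = 8100 ≡ 97 (mod 151)
40^8 = (40^4)^2 ≡ 97^2 = 9409 ≡ 47 (mod 151)
40^11 = 40^8 · 40^2 · 40^1 ≡ 47 · 90 · 40 ≡ 80 (mod 151).

80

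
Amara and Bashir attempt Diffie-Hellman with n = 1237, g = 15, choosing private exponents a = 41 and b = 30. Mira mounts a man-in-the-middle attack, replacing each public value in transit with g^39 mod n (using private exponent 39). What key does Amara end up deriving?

1150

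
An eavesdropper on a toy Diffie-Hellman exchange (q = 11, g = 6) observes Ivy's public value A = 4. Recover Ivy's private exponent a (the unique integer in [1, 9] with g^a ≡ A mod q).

Try successive powers of 6 modulo 11:
6^1 ≡ 6
6^2 ≡ 3
6^3 ≡ 7
6^4 ≡ 9
6^5 ≡ 10
6^6 ≡ 5
6^7 ≡ 8
6^8 ≡ 4
Found: a = 8.

8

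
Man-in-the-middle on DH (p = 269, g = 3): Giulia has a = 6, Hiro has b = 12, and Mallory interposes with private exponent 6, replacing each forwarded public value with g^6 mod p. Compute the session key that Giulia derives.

220

Giulia receives Mallory's public value M = 3^6 mod 269 instead of the honest one.
3^1 ≡ 3 (mod 269)
3^2 = (3^1)^2 ≡ 3^2 = 9 ≡ 9 (mod 269)
3^4 = (3^2)^2 ≡ 9^2 = 81 ≡ 81 (mod 269)
3^6 = 3^4 · 3^2 ≡ 81 · 9 ≡ 191 (mod 269).
So M = 191. Giulia computes K = M^6 mod 269.
191^1 ≡ 191 (mod 269)
191^2 = (191^1)^2 ≡ 191^2 = 36481 ≡ 166 (mod 269)
191^4 = (191^2)^2 ≡ 166^2 = 27556 ≡ 118 (mod 269)
191^6 = 191^4 · 191^2 ≡ 118 · 166 ≡ 220 (mod 269).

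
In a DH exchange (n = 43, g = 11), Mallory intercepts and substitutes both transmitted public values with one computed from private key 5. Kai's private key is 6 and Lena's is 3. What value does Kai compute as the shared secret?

Kai receives Mallory's public value M = 11^5 mod 43 instead of the honest one.
11^1 ≡ 11 (mod 43)
11^2 = (11^1)^2 ≡ 11^2 = 121 ≡ 35 (mod 43)
11^4 = (11^2)^2 ≡ 35^2 = 1225 ≡ 21 (mod 43)
11^5 = 11^4 · 11^1 ≡ 21 · 11 ≡ 16 (mod 43).
So M = 16. Kai computes K = M^6 mod 43.
16^1 ≡ 16 (mod 43)
16^2 = (16^1)^2 ≡ 16^2 = 256 ≡ 41 (mod 43)
16^4 = (16^2)^2 ≡ 41^2 = 1681 ≡ 4 (mod 43)
16^6 = 16^4 · 16^2 ≡ 4 · 41 ≡ 35 (mod 43).

35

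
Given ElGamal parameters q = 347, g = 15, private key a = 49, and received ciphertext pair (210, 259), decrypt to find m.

245

Shared mask s = c₁^a mod q = 210^49 mod 347.
210^1 ≡ 210 (mod 347)
210^2 = (210^1)^2 ≡ 210^2 = 44100 ≡ 31 (mod 347)
210^4 = (210^2)^2 ≡ 31^2 = 961 ≡ 267 (mod 347)
210^8 = (210^4)^2 ≡ 267^2 = 71289 ≡ 154 (mod 347)
210^16 = (210^8)^2 ≡ 154^2 = 23716 ≡ 120 (mod 347)
210^32 = (210^16)^2 ≡ 120^2 = 14400 ≡ 173 (mod 347)
210^49 = 210^32 · 210^16 · 210^1 ≡ 173 · 120 · 210 ≡ 239 (mod 347).
So s = 239; s⁻¹ ≡ 151 (mod 347).
m = c₂ · s⁻¹ mod 347 = 259 · 151 mod 347 = 245.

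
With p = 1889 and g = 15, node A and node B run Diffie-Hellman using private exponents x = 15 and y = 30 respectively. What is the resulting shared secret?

1239

Node A sends A = g^x mod p = 15^15 mod 1889.
15^1 ≡ 15 (mod 1889)
15^2 = (15^1)^2 ≡ 15^2 = 225 ≡ 225 (mod 1889)
15^4 = (15^2)^2 ≡ 225^2 = 50625 ≡ 1511 (mod 1889)
15^8 = (15^4)^2 ≡ 1511^2 = 2283121 ≡ 1209 (mod 1889)
15^15 = 15^8 · 15^4 · 15^2 · 15^1 ≡ 1209 · 1511 · 225 · 15 ≡ 1862 (mod 1889).
So A = 1862. Node B then computes K = A^y mod p = 1862^30 mod 1889.
1862^1 ≡ 1862 (mod 1889)
1862^2 = (1862^1)^2 ≡ 1862^2 = 3467044 ≡ 729 (mod 1889)
1862^4 = (1862^2)^2 ≡ 729^2 = 531441 ≡ 632 (mod 1889)
1862^8 = (1862^4)^2 ≡ 632^2 = 399424 ≡ 845 (mod 1889)
1862^16 = (1862^8)^2 ≡ 845^2 = 714025 ≡ 1872 (mod 1889)
1862^30 = 1862^16 · 1862^8 · 1862^4 · 1862^2 ≡ 1872 · 845 · 632 · 729 ≡ 1239 (mod 1889).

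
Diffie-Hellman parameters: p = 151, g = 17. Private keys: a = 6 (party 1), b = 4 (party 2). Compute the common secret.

78

Party 1 sends A = g^a mod p = 17^6 mod 151.
17^1 ≡ 17 (mod 151)
17^2 = (17^1)^2 ≡ 17^2 = 289 ≡ 138 (mod 151)
17^4 = (17^2)^2 ≡ 138^2 = 19044 ≡ 18 (mod 151)
17^6 = 17^4 · 17^2 ≡ 18 · 138 ≡ 68 (mod 151).
So A = 68. Party 2 then computes K = A^b mod p = 68^4 mod 151.
68^1 ≡ 68 (mod 151)
68^2 = (68^1)^2 ≡ 68^2 = 4624 ≡ 94 (mod 151)
68^4 = (68^2)^2 ≡ 94^2 = 8836 ≡ 78 (mod 151)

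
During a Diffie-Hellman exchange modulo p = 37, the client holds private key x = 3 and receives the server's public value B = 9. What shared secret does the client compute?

26

Shared key K = 9^3 mod 37.
9^1 ≡ 9 (mod 37)
9^2 = (9^1)^2 ≡ 9^2 = 81 ≡ 7 (mod 37)
9^3 = 9^2 · 9^1 ≡ 7 · 9 ≡ 26 (mod 37).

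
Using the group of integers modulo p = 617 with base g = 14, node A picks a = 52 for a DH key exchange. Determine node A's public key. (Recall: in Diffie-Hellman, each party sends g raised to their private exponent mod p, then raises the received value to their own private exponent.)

Public value = 14^{52} \pmod{617}.
14^1 ≡ 14 (mod 617)
14^2 = (14^1)^2 ≡ 14^2 = 196 ≡ 196 (mod 617)
14^4 = (14^2)^2 ≡ 196^2 = 38416 ≡ 162 (mod 617)
14^8 = (14^4)^2 ≡ 162^2 = 26244 ≡ 330 (mod 617)
14^16 = (14^8)^2 ≡ 330^2 = 108900 ≡ 308 (mod 617)
14^32 = (14^16)^2 ≡ 308^2 = 94864 ≡ 463 (mod 617)
14^52 = 14^32 · 14^16 · 14^4 ≡ 463 · 308 · 162 ≡ 134 (mod 617).

134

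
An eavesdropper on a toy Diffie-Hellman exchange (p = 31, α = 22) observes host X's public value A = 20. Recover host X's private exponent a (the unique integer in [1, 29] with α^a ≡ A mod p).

Try successive powers of 22 modulo 31:
22^1 ≡ 22
22^2 ≡ 19
22^3 ≡ 15
22^4 ≡ 20
Found: a = 4.

4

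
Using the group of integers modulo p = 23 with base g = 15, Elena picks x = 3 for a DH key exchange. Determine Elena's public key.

17

Public value = 15^3 mod 23.
15^1 ≡ 15 (mod 23)
15^2 = (15^1)^2 ≡ 15^2 = 225 ≡ 18 (mod 23)
15^3 = 15^2 · 15^1 ≡ 18 · 15 ≡ 17 (mod 23).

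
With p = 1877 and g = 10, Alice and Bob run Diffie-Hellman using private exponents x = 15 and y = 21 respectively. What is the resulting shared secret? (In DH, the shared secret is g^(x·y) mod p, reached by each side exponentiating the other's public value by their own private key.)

1511

Alice sends A = g^x mod p = 10^15 mod 1877.
10^1 ≡ 10 (mod 1877)
10^2 = (10^1)^2 ≡ 10^2 = 100 ≡ 100 (mod 1877)
10^4 = (10^2)^2 ≡ 100^2 = 10000 ≡ 615 (mod 1877)
10^8 = (10^4)^2 ≡ 615^2 = 378225 ≡ 948 (mod 1877)
10^15 = 10^8 · 10^4 · 10^2 · 10^1 ≡ 948 · 615 · 100 · 10 ≡ 1276 (mod 1877).
So A = 1276. Bob then computes K = A^y mod p = 1276^21 mod 1877.
1276^1 ≡ 1276 (mod 1877)
1276^2 = (1276^1)^2 ≡ 1276^2 = 1628176 ≡ 817 (mod 1877)
1276^4 = (1276^2)^2 ≡ 817^2 = 667489 ≡ 1154 (mod 1877)
1276^8 = (1276^4)^2 ≡ 1154^2 = 1331716 ≡ 923 (mod 1877)
1276^16 = (1276^8)^2 ≡ 923^2 = 851929 ≡ 1648 (mod 1877)
1276^21 = 1276^16 · 1276^4 · 1276^1 ≡ 1648 · 1154 · 1276 ≡ 1511 (mod 1877).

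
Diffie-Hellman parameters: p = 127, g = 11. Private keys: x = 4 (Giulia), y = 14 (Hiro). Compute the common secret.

103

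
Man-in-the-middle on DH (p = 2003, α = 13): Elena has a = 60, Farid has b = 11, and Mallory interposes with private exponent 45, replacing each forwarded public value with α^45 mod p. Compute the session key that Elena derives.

1586

Elena receives Mallory's public value M = 13^45 mod 2003 instead of the honest one.
13^1 ≡ 13 (mod 2003)
13^2 = (13^1)^2 ≡ 13^2 = 169 ≡ 169 (mod 2003)
13^4 = (13^2)^2 ≡ 169^2 = 28561 ≡ 519 (mod 2003)
13^8 = (13^4)^2 ≡ 519^2 = 269361 ≡ 959 (mod 2003)
13^16 = (13^8)^2 ≡ 959^2 = 919681 ≡ 304 (mod 2003)
13^32 = (13^16)^2 ≡ 304^2 = 92416 ≡ 278 (mod 2003)
13^45 = 13^32 · 13^8 · 13^4 · 13^1 ≡ 278 · 959 · 519 · 13 ≡ 1592 (mod 2003).
So M = 1592. Elena computes K = M^60 mod 2003.
1592^1 ≡ 1592 (mod 2003)
1592^2 = (1592^1)^2 ≡ 1592^2 = 2534464 ≡ 669 (mod 2003)
1592^4 = (1592^2)^2 ≡ 669^2 = 447561 ≡ 892 (mod 2003)
1592^8 = (1592^4)^2 ≡ 892^2 = 795664 ≡ 473 (mod 2003)
1592^16 = (1592^8)^2 ≡ 473^2 = 223729 ≡ 1396 (mod 2003)
1592^32 = (1592^16)^2 ≡ 1396^2 = 1948816 ≡ 1900 (mod 2003)
1592^60 = 1592^32 · 1592^16 · 1592^8 · 1592^4 ≡ 1900 · 1396 · 473 · 892 ≡ 1586 (mod 2003).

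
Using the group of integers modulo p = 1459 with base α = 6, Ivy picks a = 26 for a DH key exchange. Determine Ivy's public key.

Public value = 6^26 (mod 1459).
6^1 ≡ 6 (mod 1459)
6^2 = (6^1)^2 ≡ 6^2 = 36 ≡ 36 (mod 1459)
6^4 = (6^2)^2 ≡ 36^2 = 1296 ≡ 1296 (mod 1459)
6^8 = (6^4)^2 ≡ 1296^2 = 1679616 ≡ 307 (mod 1459)
6^16 = (6^8)^2 ≡ 307^2 = 94249 ≡ 873 (mod 1459)
6^26 = 6^16 · 6^8 · 6^2 ≡ 873 · 307 · 36 ≡ 29 (mod 1459).

29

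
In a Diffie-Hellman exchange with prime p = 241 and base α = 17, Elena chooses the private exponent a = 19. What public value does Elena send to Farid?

138

Public value = 17^19 (mod 241).
17^1 ≡ 17 (mod 241)
17^2 = (17^1)^2 ≡ 17^2 = 289 ≡ 48 (mod 241)
17^4 = (17^2)^2 ≡ 48^2 = 2304 ≡ 135 (mod 241)
17^8 = (17^4)^2 ≡ 135^2 = 18225 ≡ 150 (mod 241)
17^16 = (17^8)^2 ≡ 150^2 = 22500 ≡ 87 (mod 241)
17^19 = 17^16 · 17^2 · 17^1 ≡ 87 · 48 · 17 ≡ 138 (mod 241).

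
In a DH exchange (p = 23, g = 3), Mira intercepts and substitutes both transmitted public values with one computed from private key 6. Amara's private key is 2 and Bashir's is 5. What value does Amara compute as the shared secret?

Amara receives Mira's public value M = 3^6 mod 23 instead of the honest one.
3^1 ≡ 3 (mod 23)
3^2 = (3^1)^2 ≡ 3^2 = 9 ≡ 9 (mod 23)
3^4 = (3^2)^2 ≡ 9^2 = 81 ≡ 12 (mod 23)
3^6 = 3^4 · 3^2 ≡ 12 · 9 ≡ 16 (mod 23).
So M = 16. Amara computes K = M^2 mod 23.
16^1 ≡ 16 (mod 23)
16^2 = (16^1)^2 ≡ 16^2 = 256 ≡ 3 (mod 23)

3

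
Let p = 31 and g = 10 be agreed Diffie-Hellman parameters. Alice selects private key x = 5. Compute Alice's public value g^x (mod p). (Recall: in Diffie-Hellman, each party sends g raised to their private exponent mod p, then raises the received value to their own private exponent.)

Public value = 10^5 (mod 31).
10^1 ≡ 10 (mod 31)
10^2 = (10^1)^2 ≡ 10^2 = 100 ≡ 7 (mod 31)
10^4 = (10^2)^2 ≡ 7^2 = 49 ≡ 18 (mod 31)
10^5 = 10^4 · 10^1 ≡ 18 · 10 ≡ 25 (mod 31).

25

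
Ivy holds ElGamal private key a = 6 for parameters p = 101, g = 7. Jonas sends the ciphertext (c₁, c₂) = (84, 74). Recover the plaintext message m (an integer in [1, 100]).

61

Shared mask s = c₁^a mod p = 84^6 mod 101.
84^1 ≡ 84 (mod 101)
84^2 = (84^1)^2 ≡ 84^2 = 7056 ≡ 87 (mod 101)
84^4 = (84^2)^2 ≡ 87^2 = 7569 ≡ 95 (mod 101)
84^6 = 84^4 · 84^2 ≡ 95 · 87 ≡ 84 (mod 101).
So s = 84; s⁻¹ ≡ 95 (mod 101).
m = c₂ · s⁻¹ mod 101 = 74 · 95 mod 101 = 61.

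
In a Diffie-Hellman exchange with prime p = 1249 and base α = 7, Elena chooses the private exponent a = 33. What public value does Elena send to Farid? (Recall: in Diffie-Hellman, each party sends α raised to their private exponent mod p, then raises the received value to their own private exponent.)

342

Public value = 7^33 mod 1249.
7^1 ≡ 7 (mod 1249)
7^2 = (7^1)^2 ≡ 7^2 = 49 ≡ 49 (mod 1249)
7^4 = (7^2)^2 ≡ 49^2 = 2401 ≡ 1152 (mod 1249)
7^8 = (7^4)^2 ≡ 1152^2 = 1327104 ≡ 666 (mod 1249)
7^16 = (7^8)^2 ≡ 666^2 = 443556 ≡ 161 (mod 1249)
7^32 = (7^16)^2 ≡ 161^2 = 25921 ≡ 941 (mod 1249)
7^33 = 7^32 · 7^1 ≡ 941 · 7 ≡ 342 (mod 1249).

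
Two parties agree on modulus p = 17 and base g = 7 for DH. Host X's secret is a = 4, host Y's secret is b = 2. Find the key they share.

Host X sends A = g^a mod p = 7^4 mod 17.
7^1 ≡ 7 (mod 17)
7^2 = (7^1)^2 ≡ 7^2 = 49 ≡ 15 (mod 17)
7^4 = (7^2)^2 ≡ 15^2 = 225 ≡ 4 (mod 17)
So A = 4. Host Y then computes K = A^b mod p = 4^2 mod 17.
4^1 ≡ 4 (mod 17)
4^2 = (4^1)^2 ≡ 4^2 = 16 ≡ 16 (mod 17)

16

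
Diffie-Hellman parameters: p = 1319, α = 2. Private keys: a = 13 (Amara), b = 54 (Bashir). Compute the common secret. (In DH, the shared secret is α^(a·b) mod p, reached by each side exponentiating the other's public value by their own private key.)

133

Amara sends A = α^a mod p = 2^13 mod 1319.
2^1 ≡ 2 (mod 1319)
2^2 = (2^1)^2 ≡ 2^2 = 4 ≡ 4 (mod 1319)
2^4 = (2^2)^2 ≡ 4^2 = 16 ≡ 16 (mod 1319)
2^8 = (2^4)^2 ≡ 16^2 = 256 ≡ 256 (mod 1319)
2^13 = 2^8 · 2^4 · 2^1 ≡ 256 · 16 · 2 ≡ 278 (mod 1319).
So A = 278. Bashir then computes K = A^b mod p = 278^54 mod 1319.
278^1 ≡ 278 (mod 1319)
278^2 = (278^1)^2 ≡ 278^2 = 77284 ≡ 782 (mod 1319)
278^4 = (278^2)^2 ≡ 782^2 = 611524 ≡ 827 (mod 1319)
278^8 = (278^4)^2 ≡ 827^2 = 683929 ≡ 687 (mod 1319)
278^16 = (278^8)^2 ≡ 687^2 = 471969 ≡ 1086 (mod 1319)
278^32 = (278^16)^2 ≡ 1086^2 = 1179396 ≡ 210 (mod 1319)
278^54 = 278^32 · 278^16 · 278^4 · 278^2 ≡ 210 · 1086 · 827 · 782 ≡ 133 (mod 1319).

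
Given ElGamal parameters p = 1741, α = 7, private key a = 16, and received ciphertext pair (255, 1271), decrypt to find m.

1190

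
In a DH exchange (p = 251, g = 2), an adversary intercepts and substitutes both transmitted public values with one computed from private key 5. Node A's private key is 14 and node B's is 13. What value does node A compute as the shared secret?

149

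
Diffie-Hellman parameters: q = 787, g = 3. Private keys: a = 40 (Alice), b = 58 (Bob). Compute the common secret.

Bob sends B = g^b mod q = 3^58 mod 787.
3^1 ≡ 3 (mod 787)
3^2 = (3^1)^2 ≡ 3^2 = 9 ≡ 9 (mod 787)
3^4 = (3^2)^2 ≡ 9^2 = 81 ≡ 81 (mod 787)
3^8 = (3^4)^2 ≡ 81^2 = 6561 ≡ 265 (mod 787)
3^16 = (3^8)^2 ≡ 265^2 = 70225 ≡ 182 (mod 787)
3^32 = (3^16)^2 ≡ 182^2 = 33124 ≡ 70 (mod 787)
3^58 = 3^32 · 3^16 · 3^8 · 3^2 ≡ 70 · 182 · 265 · 9 ≡ 404 (mod 787).
So B = 404. Alice then computes K = B^a mod q = 404^40 mod 787.
404^1 ≡ 404 (mod 787)
404^2 = (404^1)^2 ≡ 404^2 = 163216 ≡ 307 (mod 787)
404^4 = (404^2)^2 ≡ 307^2 = 94249 ≡ 596 (mod 787)
404^8 = (404^4)^2 ≡ 596^2 = 355216 ≡ 279 (mod 787)
404^16 = (404^8)^2 ≡ 279^2 = 77841 ≡ 715 (mod 787)
404^32 = (404^16)^2 ≡ 715^2 = 511225 ≡ 462 (mod 787)
404^40 = 404^32 · 404^8 ≡ 462 · 279 ≡ 617 (mod 787).

617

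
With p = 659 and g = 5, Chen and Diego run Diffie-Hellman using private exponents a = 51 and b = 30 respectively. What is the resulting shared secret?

208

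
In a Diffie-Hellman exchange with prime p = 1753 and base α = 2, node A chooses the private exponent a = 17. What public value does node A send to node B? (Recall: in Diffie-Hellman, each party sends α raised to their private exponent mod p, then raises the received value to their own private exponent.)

1350

Public value = 2^17 mod 1753.
2^1 ≡ 2 (mod 1753)
2^2 = (2^1)^2 ≡ 2^2 = 4 ≡ 4 (mod 1753)
2^4 = (2^2)^2 ≡ 4^2 = 16 ≡ 16 (mod 1753)
2^8 = (2^4)^2 ≡ 16^2 = 256 ≡ 256 (mod 1753)
2^16 = (2^8)^2 ≡ 256^2 = 65536 ≡ 675 (mod 1753)
2^17 = 2^16 · 2^1 ≡ 675 · 2 ≡ 1350 (mod 1753).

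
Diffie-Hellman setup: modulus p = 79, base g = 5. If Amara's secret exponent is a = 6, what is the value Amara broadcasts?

62

Public value = 5^{6} \pmod{79}.
5^1 ≡ 5 (mod 79)
5^2 = (5^1)^2 ≡ 5^2 = 25 ≡ 25 (mod 79)
5^4 = (5^2)^2 ≡ 25^2 = 625 ≡ 72 (mod 79)
5^6 = 5^4 · 5^2 ≡ 72 · 25 ≡ 62 (mod 79).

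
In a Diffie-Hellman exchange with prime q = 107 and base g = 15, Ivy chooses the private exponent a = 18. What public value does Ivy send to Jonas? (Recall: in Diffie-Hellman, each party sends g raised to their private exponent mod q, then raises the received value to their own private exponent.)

33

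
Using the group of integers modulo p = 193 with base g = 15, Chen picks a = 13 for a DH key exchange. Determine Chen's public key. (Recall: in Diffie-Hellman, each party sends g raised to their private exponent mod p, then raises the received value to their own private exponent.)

Public value = 15^13 mod 193.
15^1 ≡ 15 (mod 193)
15^2 = (15^1)^2 ≡ 15^2 = 225 ≡ 32 (mod 193)
15^4 = (15^2)^2 ≡ 32^2 = 1024 ≡ 59 (mod 193)
15^8 = (15^4)^2 ≡ 59^2 = 3481 ≡ 7 (mod 193)
15^13 = 15^8 · 15^4 · 15^1 ≡ 7 · 59 · 15 ≡ 19 (mod 193).

19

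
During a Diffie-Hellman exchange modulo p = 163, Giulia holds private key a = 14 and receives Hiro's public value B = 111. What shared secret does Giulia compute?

121

Shared key K = 111^14 mod 163.
111^1 ≡ 111 (mod 163)
111^2 = (111^1)^2 ≡ 111^2 = 12321 ≡ 96 (mod 163)
111^4 = (111^2)^2 ≡ 96^2 = 9216 ≡ 88 (mod 163)
111^8 = (111^4)^2 ≡ 88^2 = 7744 ≡ 83 (mod 163)
111^14 = 111^8 · 111^4 · 111^2 ≡ 83 · 88 · 96 ≡ 121 (mod 163).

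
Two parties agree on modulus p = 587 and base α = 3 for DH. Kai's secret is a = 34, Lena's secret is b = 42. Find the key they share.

12

Kai sends A = α^a mod p = 3^34 mod 587.
3^1 ≡ 3 (mod 587)
3^2 = (3^1)^2 ≡ 3^2 = 9 ≡ 9 (mod 587)
3^4 = (3^2)^2 ≡ 9^2 = 81 ≡ 81 (mod 587)
3^8 = (3^4)^2 ≡ 81^2 = 6561 ≡ 104 (mod 587)
3^16 = (3^8)^2 ≡ 104^2 = 10816 ≡ 250 (mod 587)
3^32 = (3^16)^2 ≡ 250^2 = 62500 ≡ 278 (mod 587)
3^34 = 3^32 · 3^2 ≡ 278 · 9 ≡ 154 (mod 587).
So A = 154. Lena then computes K = A^b mod p = 154^42 mod 587.
154^1 ≡ 154 (mod 587)
154^2 = (154^1)^2 ≡ 154^2 = 23716 ≡ 236 (mod 587)
154^4 = (154^2)^2 ≡ 236^2 = 55696 ≡ 518 (mod 587)
154^8 = (154^4)^2 ≡ 518^2 = 268324 ≡ 65 (mod 587)
154^16 = (154^8)^2 ≡ 65^2 = 4225 ≡ 116 (mod 587)
154^32 = (154^16)^2 ≡ 116^2 = 13456 ≡ 542 (mod 587)
154^42 = 154^32 · 154^8 · 154^2 ≡ 542 · 65 · 236 ≡ 12 (mod 587).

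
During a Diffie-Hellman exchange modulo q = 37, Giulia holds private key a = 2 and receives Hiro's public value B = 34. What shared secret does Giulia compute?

Shared key K = 34^2 mod 37.
34^1 ≡ 34 (mod 37)
34^2 = (34^1)^2 ≡ 34^2 = 1156 ≡ 9 (mod 37)

9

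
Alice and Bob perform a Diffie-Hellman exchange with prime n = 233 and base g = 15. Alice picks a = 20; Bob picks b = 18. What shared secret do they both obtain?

19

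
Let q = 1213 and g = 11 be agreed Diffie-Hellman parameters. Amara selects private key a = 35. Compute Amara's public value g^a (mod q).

Public value = 11^35 (mod 1213).
11^1 ≡ 11 (mod 1213)
11^2 = (11^1)^2 ≡ 11^2 = 121 ≡ 121 (mod 1213)
11^4 = (11^2)^2 ≡ 121^2 = 14641 ≡ 85 (mod 1213)
11^8 = (11^4)^2 ≡ 85^2 = 7225 ≡ 1160 (mod 1213)
11^16 = (11^8)^2 ≡ 1160^2 = 1345600 ≡ 383 (mod 1213)
11^32 = (11^16)^2 ≡ 383^2 = 146689 ≡ 1129 (mod 1213)
11^35 = 11^32 · 11^2 · 11^1 ≡ 1129 · 121 · 11 ≡ 1005 (mod 1213).

1005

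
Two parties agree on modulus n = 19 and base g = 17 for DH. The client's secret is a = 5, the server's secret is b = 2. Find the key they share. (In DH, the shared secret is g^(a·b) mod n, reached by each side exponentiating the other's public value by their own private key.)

The server sends B = g^b mod n = 17^2 mod 19.
17^1 ≡ 17 (mod 19)
17^2 = (17^1)^2 ≡ 17^2 = 289 ≡ 4 (mod 19)
So B = 4. The client then computes K = B^a mod n = 4^5 mod 19.
4^1 ≡ 4 (mod 19)
4^2 = (4^1)^2 ≡ 4^2 = 16 ≡ 16 (mod 19)
4^4 = (4^2)^2 ≡ 16^2 = 256 ≡ 9 (mod 19)
4^5 = 4^4 · 4^1 ≡ 9 · 4 ≡ 17 (mod 19).

17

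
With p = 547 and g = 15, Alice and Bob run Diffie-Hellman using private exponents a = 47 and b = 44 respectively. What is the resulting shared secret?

542

Alice sends A = g^a mod p = 15^47 mod 547.
15^1 ≡ 15 (mod 547)
15^2 = (15^1)^2 ≡ 15^2 = 225 ≡ 225 (mod 547)
15^4 = (15^2)^2 ≡ 225^2 = 50625 ≡ 301 (mod 547)
15^8 = (15^4)^2 ≡ 301^2 = 90601 ≡ 346 (mod 547)
15^16 = (15^8)^2 ≡ 346^2 = 119716 ≡ 470 (mod 547)
15^32 = (15^16)^2 ≡ 470^2 = 220900 ≡ 459 (mod 547)
15^47 = 15^32 · 15^8 · 15^4 · 15^2 · 15^1 ≡ 459 · 346 · 301 · 225 · 15 ≡ 160 (mod 547).
So A = 160. Bob then computes K = A^b mod p = 160^44 mod 547.
160^1 ≡ 160 (mod 547)
160^2 = (160^1)^2 ≡ 160^2 = 25600 ≡ 438 (mod 547)
160^4 = (160^2)^2 ≡ 438^2 = 191844 ≡ 394 (mod 547)
160^8 = (160^4)^2 ≡ 394^2 = 155236 ≡ 435 (mod 547)
160^16 = (160^8)^2 ≡ 435^2 = 189225 ≡ 510 (mod 547)
160^32 = (160^16)^2 ≡ 510^2 = 260100 ≡ 275 (mod 547)
160^44 = 160^32 · 160^8 · 160^4 ≡ 275 · 435 · 394 ≡ 542 (mod 547).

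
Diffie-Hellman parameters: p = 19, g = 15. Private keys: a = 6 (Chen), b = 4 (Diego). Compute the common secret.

Diego sends B = g^b mod p = 15^4 mod 19.
15^1 ≡ 15 (mod 19)
15^2 = (15^1)^2 ≡ 15^2 = 225 ≡ 16 (mod 19)
15^4 = (15^2)^2 ≡ 16^2 = 256 ≡ 9 (mod 19)
So B = 9. Chen then computes K = B^a mod p = 9^6 mod 19.
9^1 ≡ 9 (mod 19)
9^2 = (9^1)^2 ≡ 9^2 = 81 ≡ 5 (mod 19)
9^4 = (9^2)^2 ≡ 5^2 = 25 ≡ 6 (mod 19)
9^6 = 9^4 · 9^2 ≡ 6 · 5 ≡ 11 (mod 19).

11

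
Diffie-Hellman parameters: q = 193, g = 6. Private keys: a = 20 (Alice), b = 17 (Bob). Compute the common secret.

55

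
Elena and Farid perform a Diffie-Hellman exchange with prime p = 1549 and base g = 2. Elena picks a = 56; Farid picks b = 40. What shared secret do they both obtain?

1079

Elena sends A = g^a mod p = 2^56 mod 1549.
2^1 ≡ 2 (mod 1549)
2^2 = (2^1)^2 ≡ 2^2 = 4 ≡ 4 (mod 1549)
2^4 = (2^2)^2 ≡ 4^2 = 16 ≡ 16 (mod 1549)
2^8 = (2^4)^2 ≡ 16^2 = 256 ≡ 256 (mod 1549)
2^16 = (2^8)^2 ≡ 256^2 = 65536 ≡ 478 (mod 1549)
2^32 = (2^16)^2 ≡ 478^2 = 228484 ≡ 781 (mod 1549)
2^56 = 2^32 · 2^16 · 2^8 ≡ 781 · 478 · 256 ≡ 755 (mod 1549).
So A = 755. Farid then computes K = A^b mod p = 755^40 mod 1549.
755^1 ≡ 755 (mod 1549)
755^2 = (755^1)^2 ≡ 755^2 = 570025 ≡ 1542 (mod 1549)
755^4 = (755^2)^2 ≡ 1542^2 = 2377764 ≡ 49 (mod 1549)
755^8 = (755^4)^2 ≡ 49^2 = 2401 ≡ 852 (mod 1549)
755^16 = (755^8)^2 ≡ 852^2 = 725904 ≡ 972 (mod 1549)
755^32 = (755^16)^2 ≡ 972^2 = 944784 ≡ 1443 (mod 1549)
755^40 = 755^32 · 755^8 ≡ 1443 · 852 ≡ 1079 (mod 1549).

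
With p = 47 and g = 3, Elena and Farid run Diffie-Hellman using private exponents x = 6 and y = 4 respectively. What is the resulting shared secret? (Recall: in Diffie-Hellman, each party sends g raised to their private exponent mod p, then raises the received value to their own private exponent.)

Elena sends A = g^x mod p = 3^6 mod 47.
3^1 ≡ 3 (mod 47)
3^2 = (3^1)^2 ≡ 3^2 = 9 ≡ 9 (mod 47)
3^4 = (3^2)^2 ≡ 9^2 = 81 ≡ 34 (mod 47)
3^6 = 3^4 · 3^2 ≡ 34 · 9 ≡ 24 (mod 47).
So A = 24. Farid then computes K = A^y mod p = 24^4 mod 47.
24^1 ≡ 24 (mod 47)
24^2 = (24^1)^2 ≡ 24^2 = 576 ≡ 12 (mod 47)
24^4 = (24^2)^2 ≡ 12^2 = 144 ≡ 3 (mod 47)

3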